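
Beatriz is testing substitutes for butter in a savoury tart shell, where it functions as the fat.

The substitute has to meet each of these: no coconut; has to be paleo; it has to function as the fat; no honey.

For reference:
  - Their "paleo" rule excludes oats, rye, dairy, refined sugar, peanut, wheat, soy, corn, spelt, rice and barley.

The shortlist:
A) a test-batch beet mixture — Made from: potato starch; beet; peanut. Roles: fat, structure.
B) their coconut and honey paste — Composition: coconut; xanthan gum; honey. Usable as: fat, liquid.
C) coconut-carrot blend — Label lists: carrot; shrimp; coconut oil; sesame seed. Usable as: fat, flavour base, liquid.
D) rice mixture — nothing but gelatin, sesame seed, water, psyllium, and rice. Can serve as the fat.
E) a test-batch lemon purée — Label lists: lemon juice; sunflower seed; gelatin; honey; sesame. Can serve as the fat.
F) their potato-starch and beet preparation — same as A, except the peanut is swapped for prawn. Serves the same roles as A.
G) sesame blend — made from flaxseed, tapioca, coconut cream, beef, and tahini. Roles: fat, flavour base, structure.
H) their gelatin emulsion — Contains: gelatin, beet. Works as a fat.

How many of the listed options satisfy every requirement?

2

A: has peanut, so not paleo — no
B: has honey, so not honey-free; has coconut, so not coconut-free — out
C: has coconut oil, so not coconut-free — out
D: has rice, so not paleo — out
E: has honey, so not honey-free — out
F: all constraints satisfied — keep
G: has coconut cream, so not coconut-free — reject
H: works as a fat, paleo, no honey — keep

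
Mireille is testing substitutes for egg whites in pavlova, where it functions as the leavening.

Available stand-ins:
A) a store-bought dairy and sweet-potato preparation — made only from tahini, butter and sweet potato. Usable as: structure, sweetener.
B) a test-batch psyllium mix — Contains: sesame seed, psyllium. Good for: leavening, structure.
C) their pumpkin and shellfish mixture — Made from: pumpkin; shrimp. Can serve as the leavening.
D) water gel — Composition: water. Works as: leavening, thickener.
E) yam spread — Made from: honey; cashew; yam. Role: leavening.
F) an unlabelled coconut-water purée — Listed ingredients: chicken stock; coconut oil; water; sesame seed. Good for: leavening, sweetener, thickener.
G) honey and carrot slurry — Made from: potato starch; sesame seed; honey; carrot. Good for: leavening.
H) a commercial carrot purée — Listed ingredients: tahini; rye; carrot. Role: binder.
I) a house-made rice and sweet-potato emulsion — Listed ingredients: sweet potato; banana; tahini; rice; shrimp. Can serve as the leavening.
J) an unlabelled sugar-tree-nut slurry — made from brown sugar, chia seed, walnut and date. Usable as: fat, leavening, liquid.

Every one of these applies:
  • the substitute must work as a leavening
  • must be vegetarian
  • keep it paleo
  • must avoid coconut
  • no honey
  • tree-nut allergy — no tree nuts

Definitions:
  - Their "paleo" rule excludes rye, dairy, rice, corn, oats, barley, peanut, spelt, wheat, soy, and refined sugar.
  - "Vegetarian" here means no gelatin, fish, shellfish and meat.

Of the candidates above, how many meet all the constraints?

2

A: not usable as a leavening; has butter, so not paleo — reject
B: only sesame seed and psyllium; none excluded — OK
C: has shrimp, so not vegetarian — out
D: only water; none excluded — OK
E: has cashew, so not tree-nut-free; has honey, so not honey-free — out
F: has chicken stock, so not vegetarian; has coconut oil, so not coconut-free — out
G: has honey, so not honey-free — reject
H: not usable as a leavening; has rye, so not paleo — reject
I: has rice, so not paleo; has shrimp, so not vegetarian — no
J: has brown sugar, so not paleo; has walnut, so not tree-nut-free — reject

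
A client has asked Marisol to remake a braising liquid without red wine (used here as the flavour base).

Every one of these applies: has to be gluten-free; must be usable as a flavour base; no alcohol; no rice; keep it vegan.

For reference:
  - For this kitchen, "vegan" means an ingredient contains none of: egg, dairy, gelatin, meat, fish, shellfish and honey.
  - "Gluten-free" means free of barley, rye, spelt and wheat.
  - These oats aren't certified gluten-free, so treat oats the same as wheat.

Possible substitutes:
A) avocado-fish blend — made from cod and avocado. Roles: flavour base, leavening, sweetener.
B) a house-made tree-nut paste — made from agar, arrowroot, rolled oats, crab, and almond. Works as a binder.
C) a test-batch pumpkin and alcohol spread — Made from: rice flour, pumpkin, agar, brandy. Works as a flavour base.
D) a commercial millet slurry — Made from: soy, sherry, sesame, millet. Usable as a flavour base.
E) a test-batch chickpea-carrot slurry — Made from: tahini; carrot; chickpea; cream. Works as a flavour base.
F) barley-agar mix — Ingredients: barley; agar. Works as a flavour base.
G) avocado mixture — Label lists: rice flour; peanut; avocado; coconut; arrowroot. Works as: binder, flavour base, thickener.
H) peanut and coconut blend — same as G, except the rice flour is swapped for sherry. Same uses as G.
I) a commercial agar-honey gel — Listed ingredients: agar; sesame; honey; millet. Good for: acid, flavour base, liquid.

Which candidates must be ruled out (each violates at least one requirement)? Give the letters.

A: has cod, so not vegan — out
B: not usable as a flavour base; has crab, so not vegan (and 1 more) — reject
C: has rice flour, so not rice-free; has brandy, so not alcohol-free — reject
D: has sherry, so not alcohol-free — reject
E: has cream, so not vegan — reject
F: has barley, so not gluten-free — out
G: has rice flour, so not rice-free — no
H: has sherry, so not alcohol-free — out
I: has honey, so not vegan — out

A, B, C, D, E, F, G, H, I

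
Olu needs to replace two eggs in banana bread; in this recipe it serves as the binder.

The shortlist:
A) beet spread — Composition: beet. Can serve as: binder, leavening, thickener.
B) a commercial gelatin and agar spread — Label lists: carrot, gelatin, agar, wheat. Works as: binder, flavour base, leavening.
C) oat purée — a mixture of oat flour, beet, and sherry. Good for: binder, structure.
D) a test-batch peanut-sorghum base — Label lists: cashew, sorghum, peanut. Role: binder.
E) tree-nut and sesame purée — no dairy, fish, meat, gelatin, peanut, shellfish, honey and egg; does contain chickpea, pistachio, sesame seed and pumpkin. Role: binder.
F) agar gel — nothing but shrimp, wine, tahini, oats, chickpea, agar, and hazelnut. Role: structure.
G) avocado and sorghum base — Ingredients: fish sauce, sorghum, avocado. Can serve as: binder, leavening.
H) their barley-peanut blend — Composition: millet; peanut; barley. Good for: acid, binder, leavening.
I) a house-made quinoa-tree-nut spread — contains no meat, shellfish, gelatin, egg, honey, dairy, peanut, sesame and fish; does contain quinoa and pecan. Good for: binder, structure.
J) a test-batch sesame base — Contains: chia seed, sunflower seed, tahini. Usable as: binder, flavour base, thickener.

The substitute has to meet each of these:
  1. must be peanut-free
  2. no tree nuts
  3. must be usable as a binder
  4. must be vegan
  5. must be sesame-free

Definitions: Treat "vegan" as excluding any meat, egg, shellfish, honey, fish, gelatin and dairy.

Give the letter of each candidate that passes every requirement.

A: only beet; none excluded — valid
B: has gelatin, so not vegan — no
C: works as a binder, no peanut, no tree nuts — valid
D: has peanut, so not peanut-free; has cashew, so not tree-nut-free — reject
E: has pistachio, so not tree-nut-free; has sesame seed, so not sesame-free — reject
F: not usable as a binder; has shrimp, so not vegan (and 2 more) — reject
G: has fish sauce, so not vegan — reject
H: has peanut, so not peanut-free — out
I: has pecan, so not tree-nut-free — reject
J: has tahini, so not sesame-free — out

A, C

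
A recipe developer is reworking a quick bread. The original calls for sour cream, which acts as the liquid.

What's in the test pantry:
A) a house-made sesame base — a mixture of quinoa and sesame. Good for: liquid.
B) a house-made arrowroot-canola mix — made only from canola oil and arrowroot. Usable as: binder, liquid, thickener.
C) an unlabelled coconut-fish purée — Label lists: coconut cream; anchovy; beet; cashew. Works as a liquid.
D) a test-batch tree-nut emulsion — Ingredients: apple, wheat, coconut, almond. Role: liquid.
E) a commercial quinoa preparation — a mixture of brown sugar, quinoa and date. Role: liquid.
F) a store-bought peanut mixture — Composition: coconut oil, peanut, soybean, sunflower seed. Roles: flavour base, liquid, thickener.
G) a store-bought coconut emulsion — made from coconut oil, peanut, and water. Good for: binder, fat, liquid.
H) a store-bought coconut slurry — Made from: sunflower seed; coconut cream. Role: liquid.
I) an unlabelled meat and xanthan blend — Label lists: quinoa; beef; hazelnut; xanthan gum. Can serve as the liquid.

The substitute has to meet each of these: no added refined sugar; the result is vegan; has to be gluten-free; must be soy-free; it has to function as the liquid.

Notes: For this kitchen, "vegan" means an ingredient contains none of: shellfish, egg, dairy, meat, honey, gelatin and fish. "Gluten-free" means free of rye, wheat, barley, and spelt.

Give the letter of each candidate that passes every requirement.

A, B, G, H

A: only sesame and quinoa; none excluded — keep
B: works as a liquid, gluten-free, no soy — valid
C: has anchovy, so not vegan — reject
D: has wheat, so not gluten-free — out
E: has brown sugar, so not no-added-sugar — out
F: has soybean, so not soy-free — no
G: all constraints satisfied — OK
H: works as a liquid, no soy, vegan — valid
I: has beef, so not vegan — out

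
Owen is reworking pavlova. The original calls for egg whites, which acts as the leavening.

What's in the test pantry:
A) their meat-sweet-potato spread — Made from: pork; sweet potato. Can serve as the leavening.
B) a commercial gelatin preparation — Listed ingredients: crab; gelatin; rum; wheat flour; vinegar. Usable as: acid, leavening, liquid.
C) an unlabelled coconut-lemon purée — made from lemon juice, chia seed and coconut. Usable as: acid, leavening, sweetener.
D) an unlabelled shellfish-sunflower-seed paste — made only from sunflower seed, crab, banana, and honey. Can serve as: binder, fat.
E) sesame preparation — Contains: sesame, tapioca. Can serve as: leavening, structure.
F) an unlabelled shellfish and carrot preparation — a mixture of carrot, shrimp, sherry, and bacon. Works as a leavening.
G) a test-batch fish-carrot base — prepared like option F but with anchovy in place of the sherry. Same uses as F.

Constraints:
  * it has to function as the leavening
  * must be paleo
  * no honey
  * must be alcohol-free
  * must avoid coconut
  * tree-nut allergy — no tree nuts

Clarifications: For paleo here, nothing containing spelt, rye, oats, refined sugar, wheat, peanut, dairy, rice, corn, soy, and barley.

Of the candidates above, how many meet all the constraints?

3

A: works as a leavening, paleo, no tree nuts — keep
B: has wheat flour, so not paleo; has rum, so not alcohol-free — reject
C: has coconut, so not coconut-free — out
D: not usable as a leavening; has honey, so not honey-free — reject
E: only sesame and tapioca; none excluded — OK
F: has sherry, so not alcohol-free — out
G: anchovy and bacon etc. — none of it excluded — keep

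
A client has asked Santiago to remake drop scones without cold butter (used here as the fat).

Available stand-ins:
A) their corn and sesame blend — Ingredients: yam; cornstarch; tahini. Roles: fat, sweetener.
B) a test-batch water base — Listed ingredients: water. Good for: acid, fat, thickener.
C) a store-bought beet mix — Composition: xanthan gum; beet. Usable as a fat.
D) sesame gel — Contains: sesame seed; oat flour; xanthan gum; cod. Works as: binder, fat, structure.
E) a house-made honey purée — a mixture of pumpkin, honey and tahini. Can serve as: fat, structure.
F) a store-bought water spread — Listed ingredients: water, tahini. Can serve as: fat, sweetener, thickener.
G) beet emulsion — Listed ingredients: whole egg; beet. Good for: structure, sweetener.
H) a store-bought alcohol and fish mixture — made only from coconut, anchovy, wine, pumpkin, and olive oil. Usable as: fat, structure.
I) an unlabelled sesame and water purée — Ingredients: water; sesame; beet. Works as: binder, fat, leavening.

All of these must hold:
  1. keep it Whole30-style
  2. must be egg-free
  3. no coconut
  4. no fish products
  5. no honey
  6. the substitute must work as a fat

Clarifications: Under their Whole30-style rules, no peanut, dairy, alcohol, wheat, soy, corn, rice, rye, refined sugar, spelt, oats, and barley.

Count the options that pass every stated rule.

A: has cornstarch, so not Whole30-style — no
B: works as a fat, no coconut, Whole30-style — keep
C: only xanthan gum and beet; none excluded — keep
D: has oat flour, so not Whole30-style; has cod, so not fish-free — out
E: has honey, so not honey-free — no
F: no coconut, no fish — valid
G: not usable as a fat; has whole egg, so not egg-free — out
H: has wine, so not Whole30-style; has anchovy, so not fish-free (and 1 more) — no
I: only sesame, beet, and water; none excluded — keep

4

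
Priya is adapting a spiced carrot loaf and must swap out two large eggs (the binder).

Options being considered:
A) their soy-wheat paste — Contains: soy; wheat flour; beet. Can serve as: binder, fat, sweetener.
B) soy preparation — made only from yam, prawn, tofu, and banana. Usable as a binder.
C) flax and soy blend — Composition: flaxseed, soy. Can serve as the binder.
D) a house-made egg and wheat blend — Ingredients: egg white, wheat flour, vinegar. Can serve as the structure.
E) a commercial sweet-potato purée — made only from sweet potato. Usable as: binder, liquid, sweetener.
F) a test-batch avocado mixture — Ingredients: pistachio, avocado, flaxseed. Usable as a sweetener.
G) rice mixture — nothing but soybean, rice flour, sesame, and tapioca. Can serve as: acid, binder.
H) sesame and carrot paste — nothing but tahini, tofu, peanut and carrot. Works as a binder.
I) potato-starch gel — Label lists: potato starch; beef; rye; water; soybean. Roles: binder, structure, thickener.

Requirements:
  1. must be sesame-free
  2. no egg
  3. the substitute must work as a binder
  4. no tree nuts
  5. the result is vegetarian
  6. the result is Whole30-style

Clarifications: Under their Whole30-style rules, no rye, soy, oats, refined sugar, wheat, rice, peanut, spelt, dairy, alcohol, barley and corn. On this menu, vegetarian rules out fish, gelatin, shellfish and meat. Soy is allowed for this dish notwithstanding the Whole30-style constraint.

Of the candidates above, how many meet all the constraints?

2

A: has wheat flour, so not Whole30-style — reject
B: has prawn, so not vegetarian — out
C: soy is permitted under the Whole30-style carve-out; nothing else excluded — valid
D: not usable as a binder; has wheat flour, so not Whole30-style (and 1 more) — no
E: only sweet potato; none excluded — keep
F: not usable as a binder; has pistachio, so not tree-nut-free — out
G: has rice flour, so not Whole30-style; has sesame, so not sesame-free — no
H: has peanut, so not Whole30-style; has tahini, so not sesame-free — no
I: has rye, so not Whole30-style; has beef, so not vegetarian — out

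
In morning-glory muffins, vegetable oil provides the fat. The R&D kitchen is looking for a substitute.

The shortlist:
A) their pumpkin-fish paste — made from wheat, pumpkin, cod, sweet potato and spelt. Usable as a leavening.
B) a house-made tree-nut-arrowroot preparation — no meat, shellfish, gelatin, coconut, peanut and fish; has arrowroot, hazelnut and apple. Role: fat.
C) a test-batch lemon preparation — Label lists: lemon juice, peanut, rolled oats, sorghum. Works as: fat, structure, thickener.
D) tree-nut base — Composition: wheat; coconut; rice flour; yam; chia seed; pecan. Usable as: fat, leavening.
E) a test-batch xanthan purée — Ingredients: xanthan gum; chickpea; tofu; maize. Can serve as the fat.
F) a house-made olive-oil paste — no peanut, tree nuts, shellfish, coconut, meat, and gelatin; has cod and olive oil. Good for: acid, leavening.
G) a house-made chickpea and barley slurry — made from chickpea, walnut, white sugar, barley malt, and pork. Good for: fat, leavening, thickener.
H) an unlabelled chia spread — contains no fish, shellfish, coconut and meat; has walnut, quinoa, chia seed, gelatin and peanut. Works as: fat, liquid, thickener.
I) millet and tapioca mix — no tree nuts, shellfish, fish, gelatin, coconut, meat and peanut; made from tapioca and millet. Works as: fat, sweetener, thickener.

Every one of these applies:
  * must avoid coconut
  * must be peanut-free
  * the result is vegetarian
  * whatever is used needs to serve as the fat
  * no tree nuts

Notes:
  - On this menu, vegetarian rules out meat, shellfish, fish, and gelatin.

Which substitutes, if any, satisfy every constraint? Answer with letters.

A: not usable as a fat; has cod, so not vegetarian — out
B: has hazelnut, so not tree-nut-free — reject
C: has peanut, so not peanut-free — reject
D: has pecan, so not tree-nut-free; has coconut, so not coconut-free — no
E: all constraints satisfied — OK
F: not usable as a fat; has cod, so not vegetarian — no
G: has pork, so not vegetarian; has walnut, so not tree-nut-free — out
H: has gelatin, so not vegetarian; has walnut, so not tree-nut-free (and 1 more) — no
I: every rule checks out — keep

E, I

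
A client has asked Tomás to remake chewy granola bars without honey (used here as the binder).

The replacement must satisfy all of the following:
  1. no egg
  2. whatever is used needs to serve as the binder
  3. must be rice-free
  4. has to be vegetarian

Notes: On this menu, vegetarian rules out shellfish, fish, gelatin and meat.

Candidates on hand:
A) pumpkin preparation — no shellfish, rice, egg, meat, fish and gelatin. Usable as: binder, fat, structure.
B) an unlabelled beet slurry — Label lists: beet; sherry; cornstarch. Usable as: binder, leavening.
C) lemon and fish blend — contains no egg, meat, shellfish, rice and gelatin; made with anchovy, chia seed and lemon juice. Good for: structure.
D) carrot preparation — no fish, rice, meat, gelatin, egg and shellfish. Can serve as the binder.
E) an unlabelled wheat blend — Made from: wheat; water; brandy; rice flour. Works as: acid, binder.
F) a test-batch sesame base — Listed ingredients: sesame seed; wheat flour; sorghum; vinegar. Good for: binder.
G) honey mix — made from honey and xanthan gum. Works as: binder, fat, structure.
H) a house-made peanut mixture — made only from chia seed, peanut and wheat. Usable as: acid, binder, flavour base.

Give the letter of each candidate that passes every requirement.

A, B, D, F, G, H

A: nothing on the exclusion list — OK
B: works as a binder, vegetarian, no rice — valid
C: not usable as a binder; has anchovy, so not vegetarian — reject
D: no egg, no rice — keep
E: has rice flour, so not rice-free — reject
F: no egg, vegetarian — OK
G: works as a binder, vegetarian, no egg — keep
H: works as a binder, vegetarian, no egg — OK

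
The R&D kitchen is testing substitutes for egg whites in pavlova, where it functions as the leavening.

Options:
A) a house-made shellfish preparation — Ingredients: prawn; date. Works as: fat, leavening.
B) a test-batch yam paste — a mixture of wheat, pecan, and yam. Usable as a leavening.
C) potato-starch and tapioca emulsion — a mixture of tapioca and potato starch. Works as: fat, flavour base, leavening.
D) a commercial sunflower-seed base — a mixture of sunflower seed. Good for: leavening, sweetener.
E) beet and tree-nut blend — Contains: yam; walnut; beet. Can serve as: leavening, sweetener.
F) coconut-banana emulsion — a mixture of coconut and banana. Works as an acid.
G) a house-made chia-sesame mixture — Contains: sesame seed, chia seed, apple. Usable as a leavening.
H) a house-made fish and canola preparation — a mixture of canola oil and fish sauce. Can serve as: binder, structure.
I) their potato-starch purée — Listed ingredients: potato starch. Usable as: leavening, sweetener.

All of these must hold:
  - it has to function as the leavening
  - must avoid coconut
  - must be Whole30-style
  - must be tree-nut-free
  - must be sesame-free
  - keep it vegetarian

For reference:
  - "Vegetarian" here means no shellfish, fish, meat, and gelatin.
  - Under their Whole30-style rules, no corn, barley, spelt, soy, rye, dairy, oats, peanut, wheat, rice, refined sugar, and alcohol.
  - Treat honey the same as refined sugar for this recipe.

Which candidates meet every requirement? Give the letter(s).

A: has prawn, so not vegetarian — out
B: has wheat, so not Whole30-style; has pecan, so not tree-nut-free — no
C: vegetarian, no coconut — valid
D: all constraints satisfied — valid
E: has walnut, so not tree-nut-free — reject
F: not usable as a leavening; has coconut, so not coconut-free — no
G: has sesame seed, so not sesame-free — reject
H: not usable as a leavening; has fish sauce, so not vegetarian — reject
I: only potato starch; none excluded — OK

C, D, I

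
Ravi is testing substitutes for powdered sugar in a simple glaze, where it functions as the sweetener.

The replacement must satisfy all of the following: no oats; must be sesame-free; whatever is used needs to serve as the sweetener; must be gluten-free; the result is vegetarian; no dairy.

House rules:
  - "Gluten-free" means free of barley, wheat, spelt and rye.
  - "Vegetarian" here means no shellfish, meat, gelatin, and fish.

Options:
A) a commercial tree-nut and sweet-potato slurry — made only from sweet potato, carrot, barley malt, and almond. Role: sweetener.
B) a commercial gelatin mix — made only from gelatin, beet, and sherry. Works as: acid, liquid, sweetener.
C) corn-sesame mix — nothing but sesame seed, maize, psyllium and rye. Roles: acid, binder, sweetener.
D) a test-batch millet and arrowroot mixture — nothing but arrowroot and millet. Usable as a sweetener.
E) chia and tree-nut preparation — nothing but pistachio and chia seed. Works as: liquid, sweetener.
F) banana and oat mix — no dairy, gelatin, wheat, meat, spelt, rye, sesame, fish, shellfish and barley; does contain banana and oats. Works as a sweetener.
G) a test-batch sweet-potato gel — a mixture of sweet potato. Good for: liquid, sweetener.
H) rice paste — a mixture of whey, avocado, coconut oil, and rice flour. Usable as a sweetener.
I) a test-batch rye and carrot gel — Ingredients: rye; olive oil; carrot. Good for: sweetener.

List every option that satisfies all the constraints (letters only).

A: has barley malt, so not gluten-free — reject
B: has gelatin, so not vegetarian — reject
C: has rye, so not gluten-free; has sesame seed, so not sesame-free — reject
D: only millet and arrowroot; none excluded — valid
E: only pistachio and chia seed; none excluded — keep
F: has oats, so not oat-free — no
G: only sweet potato; none excluded — OK
H: has whey, so not dairy-free — out
I: has rye, so not gluten-free — no

D, E, G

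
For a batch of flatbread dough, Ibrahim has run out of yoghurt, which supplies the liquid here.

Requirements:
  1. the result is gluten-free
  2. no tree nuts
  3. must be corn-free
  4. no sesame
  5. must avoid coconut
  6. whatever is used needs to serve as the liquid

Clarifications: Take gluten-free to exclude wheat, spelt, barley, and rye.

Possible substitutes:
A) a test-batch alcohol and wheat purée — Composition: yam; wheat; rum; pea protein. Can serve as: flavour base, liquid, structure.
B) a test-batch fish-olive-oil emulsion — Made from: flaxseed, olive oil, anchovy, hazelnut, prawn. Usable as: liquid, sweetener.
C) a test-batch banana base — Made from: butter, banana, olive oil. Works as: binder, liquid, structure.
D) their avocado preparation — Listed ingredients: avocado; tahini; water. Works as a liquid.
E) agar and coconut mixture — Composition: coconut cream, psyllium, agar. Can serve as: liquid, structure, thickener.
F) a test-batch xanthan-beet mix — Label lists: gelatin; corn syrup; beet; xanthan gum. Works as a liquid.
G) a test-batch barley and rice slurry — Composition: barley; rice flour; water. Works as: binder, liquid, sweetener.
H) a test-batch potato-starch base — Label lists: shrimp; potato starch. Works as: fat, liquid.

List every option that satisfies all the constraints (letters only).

A: has wheat, so not gluten-free — reject
B: has hazelnut, so not tree-nut-free — out
C: only butter, banana and olive oil; none excluded — valid
D: has tahini, so not sesame-free — no
E: has coconut cream, so not coconut-free — reject
F: has corn syrup, so not corn-free — no
G: has barley, so not gluten-free — reject
H: only shrimp and potato starch; none excluded — OK

C, H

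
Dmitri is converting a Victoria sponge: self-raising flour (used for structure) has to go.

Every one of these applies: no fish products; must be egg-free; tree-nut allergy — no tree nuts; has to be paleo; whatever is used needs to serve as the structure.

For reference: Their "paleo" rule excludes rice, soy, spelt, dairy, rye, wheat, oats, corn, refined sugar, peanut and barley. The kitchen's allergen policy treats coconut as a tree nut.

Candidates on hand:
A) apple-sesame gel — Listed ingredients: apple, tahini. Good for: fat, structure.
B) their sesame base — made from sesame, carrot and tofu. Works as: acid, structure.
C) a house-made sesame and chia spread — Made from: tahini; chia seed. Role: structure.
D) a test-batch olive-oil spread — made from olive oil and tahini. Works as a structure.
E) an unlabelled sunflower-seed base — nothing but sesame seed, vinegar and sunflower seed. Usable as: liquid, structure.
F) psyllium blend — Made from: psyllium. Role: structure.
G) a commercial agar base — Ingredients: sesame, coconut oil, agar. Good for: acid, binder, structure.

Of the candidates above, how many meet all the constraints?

5

A: only tahini and apple; none excluded — OK
B: has tofu, so not paleo — no
C: works as a structure, paleo, tree-nut-free — valid
D: works as a structure, no fish, paleo — keep
E: only sesame seed, sunflower seed, and vinegar; none excluded — OK
F: works as a structure, no egg, no fish — valid
G: has coconut oil, so not tree-nut-free — out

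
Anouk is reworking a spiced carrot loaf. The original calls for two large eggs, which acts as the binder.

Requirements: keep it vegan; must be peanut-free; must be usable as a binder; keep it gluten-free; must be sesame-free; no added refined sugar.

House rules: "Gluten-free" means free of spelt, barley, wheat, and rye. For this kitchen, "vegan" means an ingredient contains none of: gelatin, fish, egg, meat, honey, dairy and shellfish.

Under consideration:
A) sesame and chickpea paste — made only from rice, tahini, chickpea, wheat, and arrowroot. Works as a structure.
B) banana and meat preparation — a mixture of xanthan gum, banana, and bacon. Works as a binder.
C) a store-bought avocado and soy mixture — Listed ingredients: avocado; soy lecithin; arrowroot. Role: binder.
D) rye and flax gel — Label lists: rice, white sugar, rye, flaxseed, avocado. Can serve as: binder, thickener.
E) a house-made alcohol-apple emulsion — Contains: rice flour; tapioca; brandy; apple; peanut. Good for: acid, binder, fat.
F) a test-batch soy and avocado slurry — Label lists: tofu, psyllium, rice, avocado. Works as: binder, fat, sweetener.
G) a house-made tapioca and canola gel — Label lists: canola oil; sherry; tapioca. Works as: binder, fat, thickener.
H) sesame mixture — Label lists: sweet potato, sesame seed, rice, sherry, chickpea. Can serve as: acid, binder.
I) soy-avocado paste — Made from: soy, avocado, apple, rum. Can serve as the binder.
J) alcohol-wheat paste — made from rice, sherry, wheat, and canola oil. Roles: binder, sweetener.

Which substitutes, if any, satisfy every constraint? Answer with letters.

C, F, G, I

A: not usable as a binder; has wheat, so not gluten-free (and 1 more) — no
B: has bacon, so not vegan — no
C: only soy lecithin, arrowroot and avocado; none excluded — OK
D: has rye, so not gluten-free; has white sugar, so not no-added-sugar — no
E: has peanut, so not peanut-free — no
F: rice and tofu etc. — none of it excluded — valid
G: every rule checks out — OK
H: has sesame seed, so not sesame-free — out
I: works as a binder, no refined sugar, vegan — keep
J: has wheat, so not gluten-free — reject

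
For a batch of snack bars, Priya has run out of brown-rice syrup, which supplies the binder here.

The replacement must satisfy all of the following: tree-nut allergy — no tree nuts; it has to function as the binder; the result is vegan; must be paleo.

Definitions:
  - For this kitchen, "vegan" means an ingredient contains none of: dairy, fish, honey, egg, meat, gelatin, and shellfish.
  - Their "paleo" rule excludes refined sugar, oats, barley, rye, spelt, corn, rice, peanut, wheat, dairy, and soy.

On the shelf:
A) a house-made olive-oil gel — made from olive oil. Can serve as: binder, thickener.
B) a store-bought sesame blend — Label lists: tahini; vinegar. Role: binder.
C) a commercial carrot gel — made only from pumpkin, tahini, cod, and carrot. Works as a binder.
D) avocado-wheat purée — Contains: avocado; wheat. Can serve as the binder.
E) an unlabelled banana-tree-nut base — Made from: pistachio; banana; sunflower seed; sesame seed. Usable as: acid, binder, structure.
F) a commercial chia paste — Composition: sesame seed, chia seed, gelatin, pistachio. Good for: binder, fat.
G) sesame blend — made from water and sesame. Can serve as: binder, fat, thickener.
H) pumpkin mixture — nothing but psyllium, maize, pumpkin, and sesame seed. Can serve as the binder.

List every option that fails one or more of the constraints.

A: nothing on the exclusion list — OK
B: only tahini and vinegar; none excluded — valid
C: has cod, so not vegan — reject
D: has wheat, so not paleo — reject
E: has pistachio, so not tree-nut-free — out
F: has gelatin, so not vegan; has pistachio, so not tree-nut-free — out
G: only sesame and water; none excluded — keep
H: has maize, so not paleo — out

C, D, E, F, H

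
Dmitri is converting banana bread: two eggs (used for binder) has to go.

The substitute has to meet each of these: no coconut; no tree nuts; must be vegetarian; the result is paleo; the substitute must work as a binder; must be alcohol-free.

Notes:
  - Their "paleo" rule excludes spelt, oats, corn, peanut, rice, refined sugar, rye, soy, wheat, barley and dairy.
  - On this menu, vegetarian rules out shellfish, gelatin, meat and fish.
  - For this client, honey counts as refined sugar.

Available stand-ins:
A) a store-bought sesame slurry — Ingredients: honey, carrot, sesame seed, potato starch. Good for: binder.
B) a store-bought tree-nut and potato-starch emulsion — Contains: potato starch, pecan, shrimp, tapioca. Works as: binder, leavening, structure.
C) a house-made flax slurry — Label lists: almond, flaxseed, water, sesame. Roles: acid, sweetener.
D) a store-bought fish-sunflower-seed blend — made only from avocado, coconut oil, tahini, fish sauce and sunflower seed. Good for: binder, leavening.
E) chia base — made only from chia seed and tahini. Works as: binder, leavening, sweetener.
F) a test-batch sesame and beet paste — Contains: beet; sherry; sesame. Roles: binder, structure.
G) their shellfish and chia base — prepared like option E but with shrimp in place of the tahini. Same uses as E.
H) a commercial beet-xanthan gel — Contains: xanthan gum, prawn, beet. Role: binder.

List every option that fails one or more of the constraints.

A: has honey, so not paleo — reject
B: has shrimp, so not vegetarian; has pecan, so not tree-nut-free — out
C: not usable as a binder; has almond, so not tree-nut-free — no
D: has fish sauce, so not vegetarian; has coconut oil, so not coconut-free — reject
E: vegetarian, no coconut — OK
F: has sherry, so not alcohol-free — reject
G: has shrimp, so not vegetarian — out
H: has prawn, so not vegetarian — no

A, B, C, D, F, G, H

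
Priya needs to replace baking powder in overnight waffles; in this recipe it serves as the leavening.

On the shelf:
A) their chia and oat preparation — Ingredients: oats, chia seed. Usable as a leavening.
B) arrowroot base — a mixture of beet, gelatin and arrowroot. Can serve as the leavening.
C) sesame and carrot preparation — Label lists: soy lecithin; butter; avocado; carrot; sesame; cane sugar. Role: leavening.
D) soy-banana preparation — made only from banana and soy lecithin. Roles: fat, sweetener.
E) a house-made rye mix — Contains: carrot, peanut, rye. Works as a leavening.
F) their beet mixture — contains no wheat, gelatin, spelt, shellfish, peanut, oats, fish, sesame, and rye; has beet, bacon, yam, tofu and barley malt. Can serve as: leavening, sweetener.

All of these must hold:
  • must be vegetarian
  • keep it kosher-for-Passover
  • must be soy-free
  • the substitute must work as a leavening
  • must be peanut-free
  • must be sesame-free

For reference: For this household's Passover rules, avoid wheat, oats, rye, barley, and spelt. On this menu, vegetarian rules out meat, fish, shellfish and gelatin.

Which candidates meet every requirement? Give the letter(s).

A: has oats, so not kosher-for-Passover — no
B: has gelatin, so not vegetarian — out
C: has sesame, so not sesame-free; has soy lecithin, so not soy-free — no
D: not usable as a leavening; has soy lecithin, so not soy-free — no
E: has rye, so not kosher-for-Passover; has peanut, so not peanut-free — out
F: has barley malt, so not kosher-for-Passover; has bacon, so not vegetarian (and 1 more) — reject

none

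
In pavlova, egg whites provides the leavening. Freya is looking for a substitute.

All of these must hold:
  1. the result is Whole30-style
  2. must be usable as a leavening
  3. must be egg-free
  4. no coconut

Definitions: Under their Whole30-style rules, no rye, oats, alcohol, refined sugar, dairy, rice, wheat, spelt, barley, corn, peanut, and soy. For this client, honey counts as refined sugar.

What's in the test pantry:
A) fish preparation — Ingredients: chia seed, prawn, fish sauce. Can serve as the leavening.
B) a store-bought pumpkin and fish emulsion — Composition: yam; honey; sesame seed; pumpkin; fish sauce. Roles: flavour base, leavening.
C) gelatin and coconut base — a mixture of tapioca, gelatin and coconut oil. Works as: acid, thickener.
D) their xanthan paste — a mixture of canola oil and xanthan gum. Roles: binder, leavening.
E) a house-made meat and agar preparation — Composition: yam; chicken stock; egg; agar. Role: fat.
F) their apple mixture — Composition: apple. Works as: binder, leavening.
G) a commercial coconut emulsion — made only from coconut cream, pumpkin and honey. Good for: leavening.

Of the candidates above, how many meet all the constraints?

3

A: only fish sauce, prawn, and chia seed; none excluded — valid
B: has honey, so not Whole30-style — no
C: not usable as a leavening; has coconut oil, so not coconut-free — no
D: every rule checks out — keep
E: not usable as a leavening; has egg, so not egg-free — out
F: every rule checks out — keep
G: has honey, so not Whole30-style; has coconut cream, so not coconut-free — reject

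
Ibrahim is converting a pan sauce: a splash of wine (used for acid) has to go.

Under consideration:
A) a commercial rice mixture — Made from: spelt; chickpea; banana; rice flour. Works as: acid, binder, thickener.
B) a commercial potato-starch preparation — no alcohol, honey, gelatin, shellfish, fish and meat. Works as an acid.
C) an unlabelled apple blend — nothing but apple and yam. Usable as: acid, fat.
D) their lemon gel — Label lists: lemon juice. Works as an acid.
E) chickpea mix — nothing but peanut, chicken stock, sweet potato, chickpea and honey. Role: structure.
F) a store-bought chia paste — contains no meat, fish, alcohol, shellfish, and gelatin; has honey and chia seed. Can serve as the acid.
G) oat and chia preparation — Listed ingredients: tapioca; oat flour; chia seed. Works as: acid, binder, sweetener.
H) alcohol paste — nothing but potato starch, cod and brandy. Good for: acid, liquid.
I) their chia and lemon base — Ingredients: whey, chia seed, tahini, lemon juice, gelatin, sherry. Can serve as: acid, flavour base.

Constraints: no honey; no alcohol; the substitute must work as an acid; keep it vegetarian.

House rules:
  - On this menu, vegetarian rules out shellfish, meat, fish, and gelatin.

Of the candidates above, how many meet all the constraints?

5

A: works as an acid, no honey, vegetarian — valid
B: all constraints satisfied — valid
C: only yam and apple; none excluded — valid
D: only lemon juice; none excluded — keep
E: not usable as an acid; has chicken stock, so not vegetarian (and 1 more) — reject
F: has honey, so not honey-free — no
G: no alcohol, vegetarian — keep
H: has cod, so not vegetarian; has brandy, so not alcohol-free — reject
I: has gelatin, so not vegetarian; has sherry, so not alcohol-free — reject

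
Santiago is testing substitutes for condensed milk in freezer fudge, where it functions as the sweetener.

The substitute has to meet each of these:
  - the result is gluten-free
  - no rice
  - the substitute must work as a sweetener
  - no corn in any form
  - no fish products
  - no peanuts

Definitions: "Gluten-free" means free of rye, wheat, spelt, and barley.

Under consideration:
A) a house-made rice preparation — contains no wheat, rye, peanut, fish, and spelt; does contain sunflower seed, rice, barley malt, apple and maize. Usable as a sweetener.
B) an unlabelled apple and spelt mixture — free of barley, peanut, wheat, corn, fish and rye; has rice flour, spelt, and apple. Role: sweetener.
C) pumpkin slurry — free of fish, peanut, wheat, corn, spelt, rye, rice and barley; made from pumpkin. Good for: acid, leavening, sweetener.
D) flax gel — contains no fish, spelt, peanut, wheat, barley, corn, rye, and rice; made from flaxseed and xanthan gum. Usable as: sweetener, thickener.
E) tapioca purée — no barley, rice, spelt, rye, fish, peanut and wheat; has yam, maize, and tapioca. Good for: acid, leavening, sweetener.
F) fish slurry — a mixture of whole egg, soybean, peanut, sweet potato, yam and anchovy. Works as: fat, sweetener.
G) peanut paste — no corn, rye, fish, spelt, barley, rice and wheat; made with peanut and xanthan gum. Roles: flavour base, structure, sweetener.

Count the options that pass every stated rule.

A: has barley malt, so not gluten-free; has rice, so not rice-free (and 1 more) — reject
B: has spelt, so not gluten-free; has rice flour, so not rice-free — no
C: nothing on the exclusion list — valid
D: nothing on the exclusion list — keep
E: has maize, so not corn-free — reject
F: has anchovy, so not fish-free; has peanut, so not peanut-free — reject
G: has peanut, so not peanut-free — out

2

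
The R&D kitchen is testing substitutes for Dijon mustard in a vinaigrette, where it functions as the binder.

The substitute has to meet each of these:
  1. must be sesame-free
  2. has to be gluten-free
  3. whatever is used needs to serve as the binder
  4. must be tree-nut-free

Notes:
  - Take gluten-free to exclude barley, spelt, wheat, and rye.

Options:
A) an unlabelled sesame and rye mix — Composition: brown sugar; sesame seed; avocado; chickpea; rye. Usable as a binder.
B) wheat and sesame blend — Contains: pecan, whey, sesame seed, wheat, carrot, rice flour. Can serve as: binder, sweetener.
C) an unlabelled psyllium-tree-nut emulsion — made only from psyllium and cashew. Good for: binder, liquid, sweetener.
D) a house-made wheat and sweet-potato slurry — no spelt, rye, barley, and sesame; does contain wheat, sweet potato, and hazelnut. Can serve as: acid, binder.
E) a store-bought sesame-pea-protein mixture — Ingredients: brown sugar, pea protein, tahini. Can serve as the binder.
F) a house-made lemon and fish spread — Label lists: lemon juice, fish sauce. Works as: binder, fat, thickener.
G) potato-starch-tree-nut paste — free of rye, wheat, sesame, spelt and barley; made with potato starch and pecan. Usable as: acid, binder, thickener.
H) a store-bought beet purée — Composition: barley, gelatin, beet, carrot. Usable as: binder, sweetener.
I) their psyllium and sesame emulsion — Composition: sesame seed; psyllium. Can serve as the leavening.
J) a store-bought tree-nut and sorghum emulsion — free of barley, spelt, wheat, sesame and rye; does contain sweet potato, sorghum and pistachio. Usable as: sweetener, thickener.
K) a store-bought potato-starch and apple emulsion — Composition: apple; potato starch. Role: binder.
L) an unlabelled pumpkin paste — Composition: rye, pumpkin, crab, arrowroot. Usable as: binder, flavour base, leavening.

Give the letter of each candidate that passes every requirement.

F, K

A: has rye, so not gluten-free; has sesame seed, so not sesame-free — out
B: has wheat, so not gluten-free; has sesame seed, so not sesame-free (and 1 more) — out
C: has cashew, so not tree-nut-free — out
D: has wheat, so not gluten-free; has hazelnut, so not tree-nut-free — reject
E: has tahini, so not sesame-free — reject
F: nothing on the exclusion list — OK
G: has pecan, so not tree-nut-free — reject
H: has barley, so not gluten-free — no
I: not usable as a binder; has sesame seed, so not sesame-free — reject
J: not usable as a binder; has pistachio, so not tree-nut-free — out
K: every rule checks out — valid
L: has rye, so not gluten-free — reject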